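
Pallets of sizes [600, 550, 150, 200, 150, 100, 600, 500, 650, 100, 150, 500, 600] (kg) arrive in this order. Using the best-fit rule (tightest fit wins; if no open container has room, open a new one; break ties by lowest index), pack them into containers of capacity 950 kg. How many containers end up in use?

7

  600 → container 1 (new)  [load 600/950]
  550 → container 2 (new)  [load 550/950]
  150 → container 1  [load 750/950]
  200 → container 1  [load 950/950]
  150 → container 2  [load 700/950]
  100 → container 2  [load 800/950]
  600 → container 3 (new)  [load 600/950]
  500 → container 4 (new)  [load 500/950]
  650 → container 5 (new)  [load 650/950]
  100 → container 2  [load 900/950]
  150 → container 5  [load 800/950]
  500 → container 6 (new)  [load 500/950]
  600 → container 7 (new)  [load 600/950]
7 containers opened.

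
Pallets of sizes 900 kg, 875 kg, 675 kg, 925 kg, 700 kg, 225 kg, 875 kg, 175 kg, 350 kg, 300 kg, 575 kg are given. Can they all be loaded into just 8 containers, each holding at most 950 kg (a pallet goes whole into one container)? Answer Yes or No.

Yes

A valid assignment using 8 containers:
  container 1: 925 = 925
  container 2: 900 = 900
  container 3: 875 = 875
  container 4: 875 = 875
  container 5: 700 + 225 = 925
  container 6: 675 + 175 = 850
  container 7: 575 + 350 = 925
  container 8: 300 = 300
Every load is within 950 kg, so 8 containers suffice.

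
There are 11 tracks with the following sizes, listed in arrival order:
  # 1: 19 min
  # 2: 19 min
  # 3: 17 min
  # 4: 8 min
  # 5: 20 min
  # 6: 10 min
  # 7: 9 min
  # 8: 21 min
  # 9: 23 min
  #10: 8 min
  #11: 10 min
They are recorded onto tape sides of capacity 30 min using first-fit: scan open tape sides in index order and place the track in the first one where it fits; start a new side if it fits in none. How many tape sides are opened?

  19 → side 1 (new)  [load 19/30]
  19 → side 2 (new)  [load 19/30]
  17 → side 3 (new)  [load 17/30]
  8 → side 1  [load 27/30]
  20 → side 4 (new)  [load 20/30]
  10 → side 2  [load 29/30]
  9 → side 3  [load 26/30]
  21 → side 5 (new)  [load 21/30]
  23 → side 6 (new)  [load 23/30]
  8 → side 4  [load 28/30]
  10 → side 7 (new)  [load 10/30]
7 tape sides opened.

7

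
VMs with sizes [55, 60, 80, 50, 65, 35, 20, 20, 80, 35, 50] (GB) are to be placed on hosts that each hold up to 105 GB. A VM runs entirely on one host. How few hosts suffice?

6

Total = 80 + 80 + 65 + 60 + 55 + 50 + 50 + 35 + 35 + 20 + 20 = 550 GB.
Lower bound: ⌈550/105⌉ = 6 hosts.
A packing using 6 hosts:
  host 1: 80 + 20 = 100
  host 2: 80 + 20 = 100
  host 3: 65 + 35 = 100
  host 4: 60 + 35 = 95
  host 5: 55 + 50 = 105
  host 6: 50 = 50
This matches the lower bound, so 6 is optimal.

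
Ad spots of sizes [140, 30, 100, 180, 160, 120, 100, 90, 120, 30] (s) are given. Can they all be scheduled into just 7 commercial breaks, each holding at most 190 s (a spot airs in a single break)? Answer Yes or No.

A valid assignment using 7 commercial breaks:
  break 1: 180 = 180
  break 2: 160 + 30 = 190
  break 3: 140 + 30 = 170
  break 4: 120 = 120
  break 5: 120 = 120
  break 6: 100 + 90 = 190
  break 7: 100 = 100
Every load is within 190 s, so 7 commercial breaks suffice.

Yes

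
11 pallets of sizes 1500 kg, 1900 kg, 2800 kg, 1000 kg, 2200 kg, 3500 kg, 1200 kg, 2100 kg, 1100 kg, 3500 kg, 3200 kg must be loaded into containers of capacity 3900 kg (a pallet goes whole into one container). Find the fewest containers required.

7

Total = 3500 + 3500 + 3200 + 2800 + 2200 + 2100 + 1900 + 1500 + 1200 + 1100 + 1000 = 24000 kg.
Lower bound: ⌈24000/3900⌉ = 7 containers.
A packing using 7 containers:
  container 1: 3500 = 3500
  container 2: 3500 = 3500
  container 3: 3200 = 3200
  container 4: 2800 + 1100 = 3900
  container 5: 2200 + 1500 = 3700
  container 6: 2100 + 1200 = 3300
  container 7: 1900 + 1000 = 2900
This matches the lower bound, so 7 is optimal.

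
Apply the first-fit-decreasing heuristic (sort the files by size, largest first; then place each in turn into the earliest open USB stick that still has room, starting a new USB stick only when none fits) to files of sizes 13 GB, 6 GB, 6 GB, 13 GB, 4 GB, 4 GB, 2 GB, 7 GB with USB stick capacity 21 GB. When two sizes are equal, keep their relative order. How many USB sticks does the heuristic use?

3

Sorted descending: 13, 13, 7, 6, 6, 4, 4, 2.
  13 → USB stick 1 (new)  [load 13/21]
  13 → USB stick 2 (new)  [load 13/21]
  7 → USB stick 1  [load 20/21]
  6 → USB stick 2  [load 19/21]
  6 → USB stick 3 (new)  [load 6/21]
  4 → USB stick 3  [load 10/21]
  4 → USB stick 3  [load 14/21]
  2 → USB stick 2  [load 21/21]
3 USB sticks opened.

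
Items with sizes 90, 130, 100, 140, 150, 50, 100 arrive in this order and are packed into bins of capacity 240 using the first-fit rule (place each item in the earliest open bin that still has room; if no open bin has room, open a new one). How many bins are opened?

  90 → bin 1 (new)  [load 90/240]
  130 → bin 1  [load 220/240]
  100 → bin 2 (new)  [load 100/240]
  140 → bin 2  [load 240/240]
  150 → bin 3 (new)  [load 150/240]
  50 → bin 3  [load 200/240]
  100 → bin 4 (new)  [load 100/240]
4 bins opened.

4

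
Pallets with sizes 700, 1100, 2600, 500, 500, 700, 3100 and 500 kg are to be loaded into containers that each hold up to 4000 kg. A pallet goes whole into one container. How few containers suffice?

Total = 3100 + 2600 + 1100 + 700 + 700 + 500 + 500 + 500 = 9700 kg.
Lower bound: ⌈9700/4000⌉ = 3 containers.
A packing using 3 containers:
  container 1: 3100 + 700 = 3800
  container 2: 2600 + 1100 = 3700
  container 3: 700 + 500 + 500 + 500 = 2200
This matches the lower bound, so 3 is optimal.

3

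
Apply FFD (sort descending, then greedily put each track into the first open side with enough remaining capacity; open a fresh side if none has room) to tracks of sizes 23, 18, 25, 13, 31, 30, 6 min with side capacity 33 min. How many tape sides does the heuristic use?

Sorted descending: 31, 30, 25, 23, 18, 13, 6.
  31 → side 1 (new)  [load 31/33]
  30 → side 2 (new)  [load 30/33]
  25 → side 3 (new)  [load 25/33]
  23 → side 4 (new)  [load 23/33]
  18 → side 5 (new)  [load 18/33]
  13 → side 5  [load 31/33]
  6 → side 3  [load 31/33]
5 tape sides opened.

5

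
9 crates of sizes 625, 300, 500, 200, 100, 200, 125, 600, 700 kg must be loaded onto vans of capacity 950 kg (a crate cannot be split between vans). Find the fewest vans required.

4

Total = 700 + 625 + 600 + 500 + 300 + 200 + 200 + 125 + 100 = 3350 kg.
Lower bound: ⌈3350/950⌉ = 4 vans.
A packing using 4 vans:
  van 1: 700 + 200 = 900
  van 2: 625 + 300 = 925
  van 3: 600 + 200 + 125 = 925
  van 4: 500 + 100 = 600
This matches the lower bound, so 4 is optimal.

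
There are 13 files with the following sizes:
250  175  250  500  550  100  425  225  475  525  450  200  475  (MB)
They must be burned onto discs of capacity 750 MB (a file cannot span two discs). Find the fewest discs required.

7

Total = 550 + 525 + 500 + 475 + 475 + 450 + 425 + 250 + 250 + 225 + 200 + 175 + 100 = 4600 MB.
Lower bound: ⌈4600/750⌉ = 7 discs.
A packing using 7 discs:
  disc 1: 550 + 200 = 750
  disc 2: 525 + 225 = 750
  disc 3: 500 + 250 = 750
  disc 4: 475 + 250 = 725
  disc 5: 475 + 175 + 100 = 750
  disc 6: 450 = 450
  disc 7: 425 = 425
This matches the lower bound, so 7 is optimal.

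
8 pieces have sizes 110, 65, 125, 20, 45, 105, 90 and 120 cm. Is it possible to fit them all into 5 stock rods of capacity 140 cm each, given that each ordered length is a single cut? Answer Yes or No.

No

Total = 680 cm; ⌈680/140⌉ = 5.
The bound of 5 does not rule out 5, but exhaustive search shows no assignment into 5 stock rods of capacity 140 cm exists — the minimum is 6.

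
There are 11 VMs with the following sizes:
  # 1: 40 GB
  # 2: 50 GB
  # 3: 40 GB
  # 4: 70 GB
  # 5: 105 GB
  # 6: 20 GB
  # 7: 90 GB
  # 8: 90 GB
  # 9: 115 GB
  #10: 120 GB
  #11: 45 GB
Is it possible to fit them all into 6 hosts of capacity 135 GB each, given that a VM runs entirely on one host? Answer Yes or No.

Total = 785 GB; ⌈785/135⌉ = 6.
The bound of 6 does not rule out 6, but exhaustive search shows no assignment into 6 hosts of capacity 135 GB exists — the minimum is 7.

No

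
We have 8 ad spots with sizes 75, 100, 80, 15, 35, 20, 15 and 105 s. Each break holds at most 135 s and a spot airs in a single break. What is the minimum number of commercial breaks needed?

Total = 105 + 100 + 80 + 75 + 35 + 20 + 15 + 15 = 445 s.
Lower bound: ⌈445/135⌉ = 4 commercial breaks.
A packing using 4 commercial breaks:
  break 1: 105 + 20 = 125
  break 2: 100 + 35 = 135
  break 3: 80 + 15 + 15 = 110
  break 4: 75 = 75
This matches the lower bound, so 4 is optimal.

4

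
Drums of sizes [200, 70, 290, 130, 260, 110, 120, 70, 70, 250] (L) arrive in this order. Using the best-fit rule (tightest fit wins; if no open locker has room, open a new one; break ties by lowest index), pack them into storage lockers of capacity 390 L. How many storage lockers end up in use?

  200 → locker 1 (new)  [load 200/390]
  70 → locker 1  [load 270/390]
  290 → locker 2 (new)  [load 290/390]
  130 → locker 3 (new)  [load 130/390]
  260 → locker 3  [load 390/390]
  110 → locker 1  [load 380/390]
  120 → locker 4 (new)  [load 120/390]
  70 → locker 2  [load 360/390]
  70 → locker 4  [load 190/390]
  250 → locker 5 (new)  [load 250/390]
5 storage lockers opened.

5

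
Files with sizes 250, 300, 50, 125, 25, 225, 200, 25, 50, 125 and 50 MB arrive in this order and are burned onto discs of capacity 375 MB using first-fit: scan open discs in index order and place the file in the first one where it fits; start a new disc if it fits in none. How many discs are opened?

  250 → disc 1 (new)  [load 250/375]
  300 → disc 2 (new)  [load 300/375]
  50 → disc 1  [load 300/375]
  125 → disc 3 (new)  [load 125/375]
  25 → disc 1  [load 325/375]
  225 → disc 3  [load 350/375]
  200 → disc 4 (new)  [load 200/375]
  25 → disc 1  [load 350/375]
  50 → disc 2  [load 350/375]
  125 → disc 4  [load 325/375]
  50 → disc 4  [load 375/375]
4 discs opened.

4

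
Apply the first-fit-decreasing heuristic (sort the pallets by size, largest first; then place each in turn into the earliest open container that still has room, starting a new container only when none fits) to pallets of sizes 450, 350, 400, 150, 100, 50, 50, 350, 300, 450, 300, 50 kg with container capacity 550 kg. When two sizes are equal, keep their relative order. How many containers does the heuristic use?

Sorted descending: 450, 450, 400, 350, 350, 300, 300, 150, 100, 50, 50, 50.
  450 → container 1 (new)  [load 450/550]
  450 → container 2 (new)  [load 450/550]
  400 → container 3 (new)  [load 400/550]
  350 → container 4 (new)  [load 350/550]
  350 → container 5 (new)  [load 350/550]
  300 → container 6 (new)  [load 300/550]
  300 → container 7 (new)  [load 300/550]
  150 → container 3  [load 550/550]
  100 → container 1  [load 550/550]
  50 → container 2  [load 500/550]
  50 → container 2  [load 550/550]
  50 → container 4  [load 400/550]
7 containers opened.

7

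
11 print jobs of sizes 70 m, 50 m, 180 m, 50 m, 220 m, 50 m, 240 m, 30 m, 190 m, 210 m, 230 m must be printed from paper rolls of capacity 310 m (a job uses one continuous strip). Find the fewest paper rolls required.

Total = 240 + 230 + 220 + 210 + 190 + 180 + 70 + 50 + 50 + 50 + 30 = 1520 m.
Lower bound: ⌈1520/310⌉ = 5 paper rolls.
Also, 6 print jobs each exceed 155 m, and no two of those can share a roll, so at least 6 paper rolls are needed.
A packing using 6 paper rolls:
  roll 1: 240 + 70 = 310
  roll 2: 230 + 50 + 30 = 310
  roll 3: 220 + 50 = 270
  roll 4: 210 + 50 = 260
  roll 5: 190 = 190
  roll 6: 180 = 180
This matches the lower bound, so 6 is optimal.

6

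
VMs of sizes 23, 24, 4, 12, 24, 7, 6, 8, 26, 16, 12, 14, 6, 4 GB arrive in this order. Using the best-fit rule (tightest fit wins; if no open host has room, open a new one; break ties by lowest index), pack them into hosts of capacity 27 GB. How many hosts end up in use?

  23 → host 1 (new)  [load 23/27]
  24 → host 2 (new)  [load 24/27]
  4 → host 1  [load 27/27]
  12 → host 3 (new)  [load 12/27]
  24 → host 4 (new)  [load 24/27]
  7 → host 3  [load 19/27]
  6 → host 3  [load 25/27]
  8 → host 5 (new)  [load 8/27]
  26 → host 6 (new)  [load 26/27]
  16 → host 5  [load 24/27]
  12 → host 7 (new)  [load 12/27]
  14 → host 7  [load 26/27]
  6 → host 8 (new)  [load 6/27]
  4 → host 8  [load 10/27]
8 hosts opened.

8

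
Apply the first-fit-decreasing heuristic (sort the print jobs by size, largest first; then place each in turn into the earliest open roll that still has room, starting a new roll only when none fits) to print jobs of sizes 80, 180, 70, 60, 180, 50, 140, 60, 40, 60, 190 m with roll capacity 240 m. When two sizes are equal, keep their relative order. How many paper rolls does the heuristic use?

5

Sorted descending: 190, 180, 180, 140, 80, 70, 60, 60, 60, 50, 40.
  190 → roll 1 (new)  [load 190/240]
  180 → roll 2 (new)  [load 180/240]
  180 → roll 3 (new)  [load 180/240]
  140 → roll 4 (new)  [load 140/240]
  80 → roll 4  [load 220/240]
  70 → roll 5 (new)  [load 70/240]
  60 → roll 2  [load 240/240]
  60 → roll 3  [load 240/240]
  60 → roll 5  [load 130/240]
  50 → roll 1  [load 240/240]
  40 → roll 5  [load 170/240]
5 paper rolls opened.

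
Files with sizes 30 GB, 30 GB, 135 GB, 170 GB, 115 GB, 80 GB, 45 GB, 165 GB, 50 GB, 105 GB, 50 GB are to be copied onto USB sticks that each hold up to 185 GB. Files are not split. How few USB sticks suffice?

Total = 170 + 165 + 135 + 115 + 105 + 80 + 50 + 50 + 45 + 30 + 30 = 975 GB.
Lower bound: ⌈975/185⌉ = 6 USB sticks.
A packing using 6 USB sticks:
  USB stick 1: 170 = 170
  USB stick 2: 165 = 165
  USB stick 3: 135 + 50 = 185
  USB stick 4: 115 + 50 = 165
  USB stick 5: 105 + 80 = 185
  USB stick 6: 45 + 30 + 30 = 105
This matches the lower bound, so 6 is optimal.

6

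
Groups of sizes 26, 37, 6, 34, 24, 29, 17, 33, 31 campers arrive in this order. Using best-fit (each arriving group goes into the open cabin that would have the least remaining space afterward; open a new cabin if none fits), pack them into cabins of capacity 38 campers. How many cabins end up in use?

  26 → cabin 1 (new)  [load 26/38]
  37 → cabin 2 (new)  [load 37/38]
  6 → cabin 1  [load 32/38]
  34 → cabin 3 (new)  [load 34/38]
  24 → cabin 4 (new)  [load 24/38]
  29 → cabin 5 (new)  [load 29/38]
  17 → cabin 6 (new)  [load 17/38]
  33 → cabin 7 (new)  [load 33/38]
  31 → cabin 8 (new)  [load 31/38]
8 cabins opened.

8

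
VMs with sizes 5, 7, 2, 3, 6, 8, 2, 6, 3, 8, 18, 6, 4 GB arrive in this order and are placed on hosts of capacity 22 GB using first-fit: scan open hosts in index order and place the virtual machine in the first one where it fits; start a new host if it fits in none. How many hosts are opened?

  5 → host 1 (new)  [load 5/22]
  7 → host 1  [load 12/22]
  2 → host 1  [load 14/22]
  3 → host 1  [load 17/22]
  6 → host 2 (new)  [load 6/22]
  8 → host 2  [load 14/22]
  2 → host 1  [load 19/22]
  6 → host 2  [load 20/22]
  3 → host 1  [load 22/22]
  8 → host 3 (new)  [load 8/22]
  18 → host 4 (new)  [load 18/22]
  6 → host 3  [load 14/22]
  4 → host 3  [load 18/22]
4 hosts opened.

4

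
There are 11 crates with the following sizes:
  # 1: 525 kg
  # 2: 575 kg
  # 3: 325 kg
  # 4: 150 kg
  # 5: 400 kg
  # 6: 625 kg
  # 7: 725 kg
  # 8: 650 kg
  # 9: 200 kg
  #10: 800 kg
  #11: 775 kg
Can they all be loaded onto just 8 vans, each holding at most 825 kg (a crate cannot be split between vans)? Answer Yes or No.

Yes

A valid assignment using 8 vans:
  van 1: 800 = 800
  van 2: 775 = 775
  van 3: 725 = 725
  van 4: 650 + 150 = 800
  van 5: 625 + 200 = 825
  van 6: 575 = 575
  van 7: 525 = 525
  van 8: 400 + 325 = 725
Every load is within 825 kg, so 8 vans suffice.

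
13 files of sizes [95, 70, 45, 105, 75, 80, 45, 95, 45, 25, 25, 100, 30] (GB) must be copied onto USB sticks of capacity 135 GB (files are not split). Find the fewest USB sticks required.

Total = 105 + 100 + 95 + 95 + 80 + 75 + 70 + 45 + 45 + 45 + 30 + 25 + 25 = 835 GB.
Lower bound: ⌈835/135⌉ = 7 USB sticks.
A packing using 7 USB sticks:
  USB stick 1: 105 + 30 = 135
  USB stick 2: 100 + 25 = 125
  USB stick 3: 95 + 25 = 120
  USB stick 4: 95 = 95
  USB stick 5: 80 + 45 = 125
  USB stick 6: 75 + 45 = 120
  USB stick 7: 70 + 45 = 115
This matches the lower bound, so 7 is optimal.

7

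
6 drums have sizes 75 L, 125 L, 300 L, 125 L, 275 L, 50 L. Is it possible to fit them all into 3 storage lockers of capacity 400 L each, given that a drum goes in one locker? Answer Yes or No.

Yes

A valid assignment using 3 storage lockers:
  locker 1: 300 + 75 = 375
  locker 2: 275 + 125 = 400
  locker 3: 125 + 50 = 175
Every load is within 400 L, so 3 storage lockers suffice.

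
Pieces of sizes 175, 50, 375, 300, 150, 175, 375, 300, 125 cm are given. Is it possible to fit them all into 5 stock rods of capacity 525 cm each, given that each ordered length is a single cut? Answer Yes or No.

Yes

A valid assignment using 4 stock rods:
  stock rod 1: 375 + 150 = 525
  stock rod 2: 375 + 125 = 500
  stock rod 3: 300 + 175 + 50 = 525
  stock rod 4: 300 + 175 = 475
That uses only 4 ≤ 5, so 5 stock rods are enough.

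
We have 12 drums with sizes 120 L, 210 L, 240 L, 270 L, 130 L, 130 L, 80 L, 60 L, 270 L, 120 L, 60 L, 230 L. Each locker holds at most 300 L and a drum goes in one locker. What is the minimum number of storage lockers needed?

7

Total = 270 + 270 + 240 + 230 + 210 + 130 + 130 + 120 + 120 + 80 + 60 + 60 = 1920 L.
Lower bound: ⌈1920/300⌉ = 7 storage lockers.
A packing using 7 storage lockers:
  locker 1: 270 = 270
  locker 2: 270 = 270
  locker 3: 240 + 60 = 300
  locker 4: 230 + 60 = 290
  locker 5: 210 + 80 = 290
  locker 6: 130 + 130 = 260
  locker 7: 120 + 120 = 240
This matches the lower bound, so 7 is optimal.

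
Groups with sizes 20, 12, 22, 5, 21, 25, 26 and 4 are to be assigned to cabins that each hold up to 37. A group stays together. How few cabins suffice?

Total = 26 + 25 + 22 + 21 + 20 + 12 + 5 + 4 = 135.
Lower bound: ⌈135/37⌉ = 4 cabins.
Also, 5 groups each exceed 37/2, and no two of those can share a cabin, so at least 5 cabins are needed.
A packing using 5 cabins:
  cabin 1: 26 + 5 + 4 = 35
  cabin 2: 25 + 12 = 37
  cabin 3: 22 = 22
  cabin 4: 21 = 21
  cabin 5: 20 = 20
This matches the lower bound, so 5 is optimal.

5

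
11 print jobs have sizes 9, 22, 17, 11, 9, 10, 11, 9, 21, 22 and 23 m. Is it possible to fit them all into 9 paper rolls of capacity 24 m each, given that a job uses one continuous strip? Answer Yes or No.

A valid assignment using 8 paper rolls:
  roll 1: 23 = 23
  roll 2: 22 = 22
  roll 3: 22 = 22
  roll 4: 21 = 21
  roll 5: 17 = 17
  roll 6: 11 + 11 = 22
  roll 7: 10 + 9 = 19
  roll 8: 9 + 9 = 18
That uses only 8 ≤ 9, so 9 paper rolls are enough.

Yes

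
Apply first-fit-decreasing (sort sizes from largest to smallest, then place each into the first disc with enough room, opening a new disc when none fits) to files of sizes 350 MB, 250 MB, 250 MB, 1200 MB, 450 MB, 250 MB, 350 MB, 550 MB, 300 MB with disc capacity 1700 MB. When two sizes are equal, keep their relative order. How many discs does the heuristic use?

3

Sorted descending: 1200, 550, 450, 350, 350, 300, 250, 250, 250.
  1200 → disc 1 (new)  [load 1200/1700]
  550 → disc 2 (new)  [load 550/1700]
  450 → disc 1  [load 1650/1700]
  350 → disc 2  [load 900/1700]
  350 → disc 2  [load 1250/1700]
  300 → disc 2  [load 1550/1700]
  250 → disc 3 (new)  [load 250/1700]
  250 → disc 3  [load 500/1700]
  250 → disc 3  [load 750/1700]
3 discs opened.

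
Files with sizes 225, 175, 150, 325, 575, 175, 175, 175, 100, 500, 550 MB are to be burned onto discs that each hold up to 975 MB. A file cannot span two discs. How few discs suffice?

Total = 575 + 550 + 500 + 325 + 225 + 175 + 175 + 175 + 175 + 150 + 100 = 3125 MB.
Lower bound: ⌈3125/975⌉ = 4 discs.
A packing using 4 discs:
  disc 1: 575 + 325 = 900
  disc 2: 550 + 225 + 175 = 950
  disc 3: 500 + 175 + 175 + 100 = 950
  disc 4: 175 + 150 = 325
This matches the lower bound, so 4 is optimal.

4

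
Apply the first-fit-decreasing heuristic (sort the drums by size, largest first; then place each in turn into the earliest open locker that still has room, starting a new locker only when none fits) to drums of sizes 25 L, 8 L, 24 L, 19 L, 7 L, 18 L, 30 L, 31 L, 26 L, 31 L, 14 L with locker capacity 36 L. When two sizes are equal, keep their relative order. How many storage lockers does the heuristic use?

8

Sorted descending: 31, 31, 30, 26, 25, 24, 19, 18, 14, 8, 7.
  31 → locker 1 (new)  [load 31/36]
  31 → locker 2 (new)  [load 31/36]
  30 → locker 3 (new)  [load 30/36]
  26 → locker 4 (new)  [load 26/36]
  25 → locker 5 (new)  [load 25/36]
  24 → locker 6 (new)  [load 24/36]
  19 → locker 7 (new)  [load 19/36]
  18 → locker 8 (new)  [load 18/36]
  14 → locker 7  [load 33/36]
  8 → locker 4  [load 34/36]
  7 → locker 5  [load 32/36]
8 storage lockers opened.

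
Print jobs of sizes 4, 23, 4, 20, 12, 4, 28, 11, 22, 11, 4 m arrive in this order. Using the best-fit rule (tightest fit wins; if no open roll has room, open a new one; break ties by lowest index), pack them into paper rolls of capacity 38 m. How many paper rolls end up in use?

5

  4 → roll 1 (new)  [load 4/38]
  23 → roll 1  [load 27/38]
  4 → roll 1  [load 31/38]
  20 → roll 2 (new)  [load 20/38]
  12 → roll 2  [load 32/38]
  4 → roll 2  [load 36/38]
  28 → roll 3 (new)  [load 28/38]
  11 → roll 4 (new)  [load 11/38]
  22 → roll 4  [load 33/38]
  11 → roll 5 (new)  [load 11/38]
  4 → roll 4  [load 37/38]
5 paper rolls opened.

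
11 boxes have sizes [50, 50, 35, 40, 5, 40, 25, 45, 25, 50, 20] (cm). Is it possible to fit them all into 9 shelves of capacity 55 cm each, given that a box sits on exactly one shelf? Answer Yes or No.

A valid assignment using 8 shelves:
  shelf 1: 50 + 5 = 55
  shelf 2: 50 = 50
  shelf 3: 50 = 50
  shelf 4: 45 = 45
  shelf 5: 40 = 40
  shelf 6: 40 = 40
  shelf 7: 35 + 20 = 55
  shelf 8: 25 + 25 = 50
That uses only 8 ≤ 9, so 9 shelves are enough.

Yes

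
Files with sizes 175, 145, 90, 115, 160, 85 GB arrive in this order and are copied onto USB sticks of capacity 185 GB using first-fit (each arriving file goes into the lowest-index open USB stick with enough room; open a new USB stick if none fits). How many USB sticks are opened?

5

  175 → USB stick 1 (new)  [load 175/185]
  145 → USB stick 2 (new)  [load 145/185]
  90 → USB stick 3 (new)  [load 90/185]
  115 → USB stick 4 (new)  [load 115/185]
  160 → USB stick 5 (new)  [load 160/185]
  85 → USB stick 3  [load 175/185]
5 USB sticks opened.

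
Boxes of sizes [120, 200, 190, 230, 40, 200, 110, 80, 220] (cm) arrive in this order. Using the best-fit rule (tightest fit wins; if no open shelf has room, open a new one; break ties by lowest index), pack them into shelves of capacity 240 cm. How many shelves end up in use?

  120 → shelf 1 (new)  [load 120/240]
  200 → shelf 2 (new)  [load 200/240]
  190 → shelf 3 (new)  [load 190/240]
  230 → shelf 4 (new)  [load 230/240]
  40 → shelf 2  [load 240/240]
  200 → shelf 5 (new)  [load 200/240]
  110 → shelf 1  [load 230/240]
  80 → shelf 6 (new)  [load 80/240]
  220 → shelf 7 (new)  [load 220/240]
7 shelves opened.

7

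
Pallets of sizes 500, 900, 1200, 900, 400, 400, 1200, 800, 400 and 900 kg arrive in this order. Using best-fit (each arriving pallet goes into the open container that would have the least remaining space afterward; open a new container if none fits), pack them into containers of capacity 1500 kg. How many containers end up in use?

6

  500 → container 1 (new)  [load 500/1500]
  900 → container 1  [load 1400/1500]
  1200 → container 2 (new)  [load 1200/1500]
  900 → container 3 (new)  [load 900/1500]
  400 → container 3  [load 1300/1500]
  400 → container 4 (new)  [load 400/1500]
  1200 → container 5 (new)  [load 1200/1500]
  800 → container 4  [load 1200/1500]
  400 → container 6 (new)  [load 400/1500]
  900 → container 6  [load 1300/1500]
6 containers opened.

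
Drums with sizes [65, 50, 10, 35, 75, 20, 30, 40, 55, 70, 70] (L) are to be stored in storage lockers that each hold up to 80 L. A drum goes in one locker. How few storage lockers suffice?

7

Total = 75 + 70 + 70 + 65 + 55 + 50 + 40 + 35 + 30 + 20 + 10 = 520 L.
Lower bound: ⌈520/80⌉ = 7 storage lockers.
A packing using 7 storage lockers:
  locker 1: 75 = 75
  locker 2: 70 + 10 = 80
  locker 3: 70 = 70
  locker 4: 65 = 65
  locker 5: 55 + 20 = 75
  locker 6: 50 + 30 = 80
  locker 7: 40 + 35 = 75
This matches the lower bound, so 7 is optimal.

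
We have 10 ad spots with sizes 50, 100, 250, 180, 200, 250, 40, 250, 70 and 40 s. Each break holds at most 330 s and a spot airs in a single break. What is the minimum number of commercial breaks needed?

Total = 250 + 250 + 250 + 200 + 180 + 100 + 70 + 50 + 40 + 40 = 1430 s.
Lower bound: ⌈1430/330⌉ = 5 commercial breaks.
A packing using 5 commercial breaks:
  break 1: 250 + 70 = 320
  break 2: 250 + 50 = 300
  break 3: 250 + 40 + 40 = 330
  break 4: 200 + 100 = 300
  break 5: 180 = 180
This matches the lower bound, so 5 is optimal.

5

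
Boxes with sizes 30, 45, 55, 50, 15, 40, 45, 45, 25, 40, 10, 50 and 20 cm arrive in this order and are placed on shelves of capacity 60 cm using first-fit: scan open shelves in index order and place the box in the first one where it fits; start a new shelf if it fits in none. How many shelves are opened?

  30 → shelf 1 (new)  [load 30/60]
  45 → shelf 2 (new)  [load 45/60]
  55 → shelf 3 (new)  [load 55/60]
  50 → shelf 4 (new)  [load 50/60]
  15 → shelf 1  [load 45/60]
  40 → shelf 5 (new)  [load 40/60]
  45 → shelf 6 (new)  [load 45/60]
  45 → shelf 7 (new)  [load 45/60]
  25 → shelf 8 (new)  [load 25/60]
  40 → shelf 9 (new)  [load 40/60]
  10 → shelf 1  [load 55/60]
  50 → shelf 10 (new)  [load 50/60]
  20 → shelf 5  [load 60/60]
10 shelves opened.

10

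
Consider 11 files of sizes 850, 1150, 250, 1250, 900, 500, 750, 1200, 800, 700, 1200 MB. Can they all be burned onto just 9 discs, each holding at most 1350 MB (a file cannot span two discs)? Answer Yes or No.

A valid assignment using 9 discs:
  disc 1: 1250 = 1250
  disc 2: 1200 = 1200
  disc 3: 1200 = 1200
  disc 4: 1150 = 1150
  disc 5: 900 + 250 = 1150
  disc 6: 850 + 500 = 1350
  disc 7: 800 = 800
  disc 8: 750 = 750
  disc 9: 700 = 700
Every load is within 1350 MB, so 9 discs suffice.

Yes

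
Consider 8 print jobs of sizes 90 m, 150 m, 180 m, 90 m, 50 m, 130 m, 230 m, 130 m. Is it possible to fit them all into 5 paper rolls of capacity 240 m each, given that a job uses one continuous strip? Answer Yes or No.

A valid assignment using 5 paper rolls:
  roll 1: 230 = 230
  roll 2: 180 + 50 = 230
  roll 3: 150 + 90 = 240
  roll 4: 130 + 90 = 220
  roll 5: 130 = 130
Every load is within 240 m, so 5 paper rolls suffice.

Yes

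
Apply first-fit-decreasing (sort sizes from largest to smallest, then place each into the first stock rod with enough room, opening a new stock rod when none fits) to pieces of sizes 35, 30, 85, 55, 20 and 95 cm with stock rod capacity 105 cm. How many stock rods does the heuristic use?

4

Sorted descending: 95, 85, 55, 35, 30, 20.
  95 → stock rod 1 (new)  [load 95/105]
  85 → stock rod 2 (new)  [load 85/105]
  55 → stock rod 3 (new)  [load 55/105]
  35 → stock rod 3  [load 90/105]
  30 → stock rod 4 (new)  [load 30/105]
  20 → stock rod 2  [load 105/105]
4 stock rods opened.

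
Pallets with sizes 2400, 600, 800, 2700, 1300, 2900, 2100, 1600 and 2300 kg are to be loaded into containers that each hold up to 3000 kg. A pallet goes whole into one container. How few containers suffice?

Total = 2900 + 2700 + 2400 + 2300 + 2100 + 1600 + 1300 + 800 + 600 = 16700 kg.
Lower bound: ⌈16700/3000⌉ = 6 containers.
A packing using 6 containers:
  container 1: 2900 = 2900
  container 2: 2700 = 2700
  container 3: 2400 + 600 = 3000
  container 4: 2300 = 2300
  container 5: 2100 + 800 = 2900
  container 6: 1600 + 1300 = 2900
This matches the lower bound, so 6 is optimal.

6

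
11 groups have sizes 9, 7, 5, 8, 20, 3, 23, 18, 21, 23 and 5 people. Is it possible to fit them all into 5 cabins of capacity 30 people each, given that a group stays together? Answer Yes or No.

A valid assignment using 5 cabins:
  cabin 1: 23 + 7 = 30
  cabin 2: 23 + 5 = 28
  cabin 3: 21 + 9 = 30
  cabin 4: 20 + 8 = 28
  cabin 5: 18 + 5 + 3 = 26
Every load is within 30 people, so 5 cabins suffice.

Yes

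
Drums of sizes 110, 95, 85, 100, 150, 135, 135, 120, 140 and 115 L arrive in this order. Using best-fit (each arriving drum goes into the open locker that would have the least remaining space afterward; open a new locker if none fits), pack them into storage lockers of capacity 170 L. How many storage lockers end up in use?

10

  110 → locker 1 (new)  [load 110/170]
  95 → locker 2 (new)  [load 95/170]
  85 → locker 3 (new)  [load 85/170]
  100 → locker 4 (new)  [load 100/170]
  150 → locker 5 (new)  [load 150/170]
  135 → locker 6 (new)  [load 135/170]
  135 → locker 7 (new)  [load 135/170]
  120 → locker 8 (new)  [load 120/170]
  140 → locker 9 (new)  [load 140/170]
  115 → locker 10 (new)  [load 115/170]
10 storage lockers opened.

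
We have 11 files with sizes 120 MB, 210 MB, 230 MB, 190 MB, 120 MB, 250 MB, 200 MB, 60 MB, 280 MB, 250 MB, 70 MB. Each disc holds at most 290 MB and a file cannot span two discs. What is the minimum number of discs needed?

Total = 280 + 250 + 250 + 230 + 210 + 200 + 190 + 120 + 120 + 70 + 60 = 1980 MB.
Lower bound: ⌈1980/290⌉ = 7 discs.
A packing using 8 discs:
  disc 1: 280 = 280
  disc 2: 250 = 250
  disc 3: 250 = 250
  disc 4: 230 + 60 = 290
  disc 5: 210 + 70 = 280
  disc 6: 200 = 200
  disc 7: 190 = 190
  disc 8: 120 + 120 = 240
No arrangement into 7 discs stays within capacity, so 8 is optimal.

8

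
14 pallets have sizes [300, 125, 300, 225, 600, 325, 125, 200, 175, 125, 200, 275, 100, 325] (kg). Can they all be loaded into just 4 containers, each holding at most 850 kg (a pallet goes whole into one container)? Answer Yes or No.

Yes

A valid assignment using 4 containers:
  container 1: 600 + 125 + 125 = 850
  container 2: 325 + 325 + 200 = 850
  container 3: 300 + 275 + 175 + 100 = 850
  container 4: 300 + 225 + 200 + 125 = 850
Every load is within 850 kg, so 4 containers suffice.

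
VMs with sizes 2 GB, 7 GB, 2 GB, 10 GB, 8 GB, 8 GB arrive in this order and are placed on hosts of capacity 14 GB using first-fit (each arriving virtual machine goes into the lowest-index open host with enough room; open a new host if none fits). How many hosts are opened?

  2 → host 1 (new)  [load 2/14]
  7 → host 1  [load 9/14]
  2 → host 1  [load 11/14]
  10 → host 2 (new)  [load 10/14]
  8 → host 3 (new)  [load 8/14]
  8 → host 4 (new)  [load 8/14]
4 hosts opened.

4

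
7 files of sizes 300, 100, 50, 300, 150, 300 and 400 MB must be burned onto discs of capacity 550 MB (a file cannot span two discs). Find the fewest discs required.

Total = 400 + 300 + 300 + 300 + 150 + 100 + 50 = 1600 MB.
Lower bound: ⌈1600/550⌉ = 3 discs.
Also, 4 files each exceed 275 MB, and no two of those can share a disc, so at least 4 discs are needed.
A packing using 4 discs:
  disc 1: 400 + 150 = 550
  disc 2: 300 + 100 + 50 = 450
  disc 3: 300 = 300
  disc 4: 300 = 300
This matches the lower bound, so 4 is optimal.

4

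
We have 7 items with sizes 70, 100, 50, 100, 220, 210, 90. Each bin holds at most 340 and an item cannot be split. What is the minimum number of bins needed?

3

Total = 220 + 210 + 100 + 100 + 90 + 70 + 50 = 840.
Lower bound: ⌈840/340⌉ = 3 bins.
A packing using 3 bins:
  bin 1: 220 + 100 = 320
  bin 2: 210 + 100 = 310
  bin 3: 90 + 70 + 50 = 210
This matches the lower bound, so 3 is optimal.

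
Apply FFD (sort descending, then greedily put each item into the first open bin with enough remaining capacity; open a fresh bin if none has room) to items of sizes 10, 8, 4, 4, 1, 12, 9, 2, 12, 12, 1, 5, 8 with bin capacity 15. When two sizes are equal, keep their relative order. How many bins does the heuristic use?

7

Sorted descending: 12, 12, 12, 10, 9, 8, 8, 5, 4, 4, 2, 1, 1.
  12 → bin 1 (new)  [load 12/15]
  12 → bin 2 (new)  [load 12/15]
  12 → bin 3 (new)  [load 12/15]
  10 → bin 4 (new)  [load 10/15]
  9 → bin 5 (new)  [load 9/15]
  8 → bin 6 (new)  [load 8/15]
  8 → bin 7 (new)  [load 8/15]
  5 → bin 4  [load 15/15]
  4 → bin 5  [load 13/15]
  4 → bin 6  [load 12/15]
  2 → bin 1  [load 14/15]
  1 → bin 1  [load 15/15]
  1 → bin 2  [load 13/15]
7 bins opened.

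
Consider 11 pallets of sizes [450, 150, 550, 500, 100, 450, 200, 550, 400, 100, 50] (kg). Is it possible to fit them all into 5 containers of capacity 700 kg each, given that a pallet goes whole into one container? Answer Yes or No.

No

Total = 3500 kg; ⌈3500/700⌉ = 5.
6 pallets each exceed half the capacity and cannot share a container, forcing at least 6 containers.
At least 6 containers are required, but only 5 are allowed.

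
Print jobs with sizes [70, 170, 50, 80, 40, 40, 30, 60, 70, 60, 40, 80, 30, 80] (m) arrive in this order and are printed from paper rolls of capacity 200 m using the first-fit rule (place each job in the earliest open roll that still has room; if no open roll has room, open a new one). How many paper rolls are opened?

  70 → roll 1 (new)  [load 70/200]
  170 → roll 2 (new)  [load 170/200]
  50 → roll 1  [load 120/200]
  80 → roll 1  [load 200/200]
  40 → roll 3 (new)  [load 40/200]
  40 → roll 3  [load 80/200]
  30 → roll 2  [load 200/200]
  60 → roll 3  [load 140/200]
  70 → roll 4 (new)  [load 70/200]
  60 → roll 3  [load 200/200]
  40 → roll 4  [load 110/200]
  80 → roll 4  [load 190/200]
  30 → roll 5 (new)  [load 30/200]
  80 → roll 5  [load 110/200]
5 paper rolls opened.

5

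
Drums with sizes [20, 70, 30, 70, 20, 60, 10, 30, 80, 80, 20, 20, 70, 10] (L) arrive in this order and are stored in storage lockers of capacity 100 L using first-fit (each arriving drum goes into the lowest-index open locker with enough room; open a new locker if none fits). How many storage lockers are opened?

7

  20 → locker 1 (new)  [load 20/100]
  70 → locker 1  [load 90/100]
  30 → locker 2 (new)  [load 30/100]
  70 → locker 2  [load 100/100]
  20 → locker 3 (new)  [load 20/100]
  60 → locker 3  [load 80/100]
  10 → locker 1  [load 100/100]
  30 → locker 4 (new)  [load 30/100]
  80 → locker 5 (new)  [load 80/100]
  80 → locker 6 (new)  [load 80/100]
  20 → locker 3  [load 100/100]
  20 → locker 4  [load 50/100]
  70 → locker 7 (new)  [load 70/100]
  10 → locker 4  [load 60/100]
7 storage lockers opened.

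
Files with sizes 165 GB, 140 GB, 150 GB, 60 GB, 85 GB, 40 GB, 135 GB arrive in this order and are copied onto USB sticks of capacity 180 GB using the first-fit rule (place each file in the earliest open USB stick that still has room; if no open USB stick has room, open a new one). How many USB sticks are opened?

  165 → USB stick 1 (new)  [load 165/180]
  140 → USB stick 2 (new)  [load 140/180]
  150 → USB stick 3 (new)  [load 150/180]
  60 → USB stick 4 (new)  [load 60/180]
  85 → USB stick 4  [load 145/180]
  40 → USB stick 2  [load 180/180]
  135 → USB stick 5 (new)  [load 135/180]
5 USB sticks opened.

5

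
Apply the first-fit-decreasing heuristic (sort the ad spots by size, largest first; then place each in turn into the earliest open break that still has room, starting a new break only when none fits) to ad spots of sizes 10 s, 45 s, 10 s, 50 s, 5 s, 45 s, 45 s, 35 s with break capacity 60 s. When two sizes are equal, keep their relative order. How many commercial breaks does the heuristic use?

Sorted descending: 50, 45, 45, 45, 35, 10, 10, 5.
  50 → break 1 (new)  [load 50/60]
  45 → break 2 (new)  [load 45/60]
  45 → break 3 (new)  [load 45/60]
  45 → break 4 (new)  [load 45/60]
  35 → break 5 (new)  [load 35/60]
  10 → break 1  [load 60/60]
  10 → break 2  [load 55/60]
  5 → break 2  [load 60/60]
5 commercial breaks opened.

5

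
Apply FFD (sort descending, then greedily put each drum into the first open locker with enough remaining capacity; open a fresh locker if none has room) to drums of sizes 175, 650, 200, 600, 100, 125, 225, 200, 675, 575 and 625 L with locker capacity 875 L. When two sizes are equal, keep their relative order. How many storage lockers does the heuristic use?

Sorted descending: 675, 650, 625, 600, 575, 225, 200, 200, 175, 125, 100.
  675 → locker 1 (new)  [load 675/875]
  650 → locker 2 (new)  [load 650/875]
  625 → locker 3 (new)  [load 625/875]
  600 → locker 4 (new)  [load 600/875]
  575 → locker 5 (new)  [load 575/875]
  225 → locker 2  [load 875/875]
  200 → locker 1  [load 875/875]
  200 → locker 3  [load 825/875]
  175 → locker 4  [load 775/875]
  125 → locker 5  [load 700/875]
  100 → locker 4  [load 875/875]
5 storage lockers opened.

5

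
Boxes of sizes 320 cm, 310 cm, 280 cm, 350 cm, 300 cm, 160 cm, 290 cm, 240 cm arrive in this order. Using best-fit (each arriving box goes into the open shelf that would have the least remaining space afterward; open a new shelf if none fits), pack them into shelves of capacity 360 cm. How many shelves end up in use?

  320 → shelf 1 (new)  [load 320/360]
  310 → shelf 2 (new)  [load 310/360]
  280 → shelf 3 (new)  [load 280/360]
  350 → shelf 4 (new)  [load 350/360]
  300 → shelf 5 (new)  [load 300/360]
  160 → shelf 6 (new)  [load 160/360]
  290 → shelf 7 (new)  [load 290/360]
  240 → shelf 8 (new)  [load 240/360]
8 shelves opened.

8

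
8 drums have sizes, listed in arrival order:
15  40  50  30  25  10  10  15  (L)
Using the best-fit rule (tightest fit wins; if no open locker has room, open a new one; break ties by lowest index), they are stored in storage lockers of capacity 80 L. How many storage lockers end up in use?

  15 → locker 1 (new)  [load 15/80]
  40 → locker 1  [load 55/80]
  50 → locker 2 (new)  [load 50/80]
  30 → locker 2  [load 80/80]
  25 → locker 1  [load 80/80]
  10 → locker 3 (new)  [load 10/80]
  10 → locker 3  [load 20/80]
  15 → locker 3  [load 35/80]
3 storage lockers opened.

3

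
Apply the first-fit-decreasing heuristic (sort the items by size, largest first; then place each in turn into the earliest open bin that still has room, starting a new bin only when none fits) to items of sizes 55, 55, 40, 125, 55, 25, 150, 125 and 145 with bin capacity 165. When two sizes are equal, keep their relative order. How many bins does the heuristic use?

Sorted descending: 150, 145, 125, 125, 55, 55, 55, 40, 25.
  150 → bin 1 (new)  [load 150/165]
  145 → bin 2 (new)  [load 145/165]
  125 → bin 3 (new)  [load 125/165]
  125 → bin 4 (new)  [load 125/165]
  55 → bin 5 (new)  [load 55/165]
  55 → bin 5  [load 110/165]
  55 → bin 5  [load 165/165]
  40 → bin 3  [load 165/165]
  25 → bin 4  [load 150/165]
5 bins opened.

5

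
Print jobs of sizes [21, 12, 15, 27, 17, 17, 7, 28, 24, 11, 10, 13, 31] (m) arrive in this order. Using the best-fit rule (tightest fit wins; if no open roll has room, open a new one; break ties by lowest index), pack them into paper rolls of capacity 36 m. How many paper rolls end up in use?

8

  21 → roll 1 (new)  [load 21/36]
  12 → roll 1  [load 33/36]
  15 → roll 2 (new)  [load 15/36]
  27 → roll 3 (new)  [load 27/36]
  17 → roll 2  [load 32/36]
  17 → roll 4 (new)  [load 17/36]
  7 → roll 3  [load 34/36]
  28 → roll 5 (new)  [load 28/36]
  24 → roll 6 (new)  [load 24/36]
  11 → roll 6  [load 35/36]
  10 → roll 4  [load 27/36]
  13 → roll 7 (new)  [load 13/36]
  31 → roll 8 (new)  [load 31/36]
8 paper rolls opened.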